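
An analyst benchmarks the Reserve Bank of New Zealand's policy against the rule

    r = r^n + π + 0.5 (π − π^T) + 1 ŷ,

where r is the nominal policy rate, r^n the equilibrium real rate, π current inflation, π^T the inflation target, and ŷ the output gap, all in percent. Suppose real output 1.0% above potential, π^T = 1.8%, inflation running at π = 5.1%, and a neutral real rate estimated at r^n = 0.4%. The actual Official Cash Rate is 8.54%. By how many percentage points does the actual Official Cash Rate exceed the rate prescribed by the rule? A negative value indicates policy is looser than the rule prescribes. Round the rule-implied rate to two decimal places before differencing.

Output 1.0% above potential → ŷ = 1.0.
r = 0.4 + 5.1 + 0.5 × (5.1 − 1.8) + 1 × 1.0
   = 0.4 + 5.1 + 1.65 + 1 = 8.15
Deviation = 8.54 − 8.15 = 0.39 pp.

0.39 pp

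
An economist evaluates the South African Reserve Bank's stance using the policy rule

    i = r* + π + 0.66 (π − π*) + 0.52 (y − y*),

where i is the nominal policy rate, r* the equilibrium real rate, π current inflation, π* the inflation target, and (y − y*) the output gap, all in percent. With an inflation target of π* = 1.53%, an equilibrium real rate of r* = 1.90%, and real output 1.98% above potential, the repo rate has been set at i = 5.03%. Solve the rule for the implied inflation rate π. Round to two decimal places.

Output 1.98% above potential → (y − y*) = 1.98.
Collecting π: i = r* + (1 + 0.66) π − 0.66 π* + 0.52 (y − y*)
1.66 π = 5.03 − 1.90 + 0.66 × 1.53 − 0.52 × 1.98 = 3.1102
π = 3.1102 / 1.66 = 1.87

1.87%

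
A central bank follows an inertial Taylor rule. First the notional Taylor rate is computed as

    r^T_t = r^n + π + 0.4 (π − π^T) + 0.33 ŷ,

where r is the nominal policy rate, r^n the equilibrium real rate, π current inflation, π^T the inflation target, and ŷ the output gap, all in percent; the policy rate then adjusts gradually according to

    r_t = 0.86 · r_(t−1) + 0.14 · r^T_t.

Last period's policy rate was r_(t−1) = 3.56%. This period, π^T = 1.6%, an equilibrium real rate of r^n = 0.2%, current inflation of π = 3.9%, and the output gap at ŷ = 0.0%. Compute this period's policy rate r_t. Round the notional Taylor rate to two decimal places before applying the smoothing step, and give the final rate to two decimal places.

3.76%

r^T_t = 0.2 + 3.9 + 0.4 × (3.9 − 1.6) + 0.33 × 0.0
   = 0.2 + 3.9 + 0.92 + 0 = 5.02
r_t = 0.86 × 3.56 + 0.14 × 5.02 = 3.0616 + 0.7028 = 3.76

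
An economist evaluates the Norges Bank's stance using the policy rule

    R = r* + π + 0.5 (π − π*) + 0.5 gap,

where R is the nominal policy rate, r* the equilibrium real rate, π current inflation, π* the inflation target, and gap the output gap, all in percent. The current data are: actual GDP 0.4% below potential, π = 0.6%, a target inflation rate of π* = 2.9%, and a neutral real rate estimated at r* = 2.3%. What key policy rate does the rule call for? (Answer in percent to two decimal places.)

1.55%

Output 0.4% below potential → gap = -0.4.
R = 2.3 + 0.6 + 0.5 × (0.6 − 2.9) + 0.5 × (-0.4)
   = 2.3 + 0.6 − 1.15 − 0.2 = 1.55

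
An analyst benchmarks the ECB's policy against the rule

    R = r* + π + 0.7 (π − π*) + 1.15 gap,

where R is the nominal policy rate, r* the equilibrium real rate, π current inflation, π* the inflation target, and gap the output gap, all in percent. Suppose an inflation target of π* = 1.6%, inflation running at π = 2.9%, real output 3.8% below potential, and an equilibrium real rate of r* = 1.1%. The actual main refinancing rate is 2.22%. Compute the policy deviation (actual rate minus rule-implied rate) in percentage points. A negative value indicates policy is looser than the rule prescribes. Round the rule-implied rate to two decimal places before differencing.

Output 3.8% below potential → gap = -3.8.
R = 1.1 + 2.9 + 0.7 × (2.9 − 1.6) + 1.15 × (-3.8)
   = 1.1 + 2.9 + 0.91 − 4.37 = 0.54
Deviation = 2.22 − 0.54 = 1.68 pp.

1.68 pp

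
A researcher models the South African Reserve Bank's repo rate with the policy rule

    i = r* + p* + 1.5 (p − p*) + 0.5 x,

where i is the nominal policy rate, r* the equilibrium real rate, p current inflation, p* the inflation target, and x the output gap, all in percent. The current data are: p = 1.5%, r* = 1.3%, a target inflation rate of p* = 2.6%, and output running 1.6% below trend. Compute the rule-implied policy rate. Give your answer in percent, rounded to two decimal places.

Output 1.6% below potential → x = -1.6.
i = 1.3 + 2.6 + 1.5 × (1.5 − 2.6) + 0.5 × (-1.6)
   = 1.3 + 2.6 − 1.65 − 0.8 = 1.45

1.45%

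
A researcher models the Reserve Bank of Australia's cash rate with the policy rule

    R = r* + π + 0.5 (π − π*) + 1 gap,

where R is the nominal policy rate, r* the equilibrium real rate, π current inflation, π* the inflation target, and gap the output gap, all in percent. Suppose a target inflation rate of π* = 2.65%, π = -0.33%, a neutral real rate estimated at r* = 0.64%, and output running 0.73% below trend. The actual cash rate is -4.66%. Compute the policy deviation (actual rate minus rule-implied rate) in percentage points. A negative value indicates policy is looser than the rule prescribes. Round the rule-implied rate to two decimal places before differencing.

Output 0.73% below potential → gap = -0.73.
R = 0.64 + (-0.33) + 0.5 × (-0.33 − 2.65) + 1 × (-0.73)
   = 0.64 − 0.33 − 1.49 − 0.73 = -1.91
Deviation = -4.66 − (-1.91) = -2.75 pp.

-2.75 pp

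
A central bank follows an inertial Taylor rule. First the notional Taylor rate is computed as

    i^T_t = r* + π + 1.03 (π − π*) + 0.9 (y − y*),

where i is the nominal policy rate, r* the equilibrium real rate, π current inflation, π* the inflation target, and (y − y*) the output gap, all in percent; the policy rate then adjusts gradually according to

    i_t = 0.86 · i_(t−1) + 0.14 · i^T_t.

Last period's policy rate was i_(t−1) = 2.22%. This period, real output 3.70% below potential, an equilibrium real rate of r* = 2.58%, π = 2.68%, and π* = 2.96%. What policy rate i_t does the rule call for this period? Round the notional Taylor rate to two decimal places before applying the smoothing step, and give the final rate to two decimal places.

2.14%

Output 3.70% below potential → (y − y*) = -3.70.
i^T_t = 2.58 + 2.68 + 1.03 × (2.68 − 2.96) + 0.9 × (-3.70)
   = 2.58 + 2.68 − 0.2884 − 3.33 = 1.64
i_t = 0.86 × 2.22 + 0.14 × 1.64 = 1.9092 + 0.2296 = 2.14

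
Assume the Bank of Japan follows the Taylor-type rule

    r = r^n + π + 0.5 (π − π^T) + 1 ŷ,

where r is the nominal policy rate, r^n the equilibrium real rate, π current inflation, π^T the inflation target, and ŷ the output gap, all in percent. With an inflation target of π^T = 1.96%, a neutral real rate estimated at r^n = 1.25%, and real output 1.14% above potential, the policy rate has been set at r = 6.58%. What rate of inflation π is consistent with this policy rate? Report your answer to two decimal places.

Output 1.14% above potential → ŷ = 1.14.
Collecting π: r = r^n + (1 + 0.5) π − 0.5 π^T + 1 ŷ
1.5 π = 6.58 − 1.25 + 0.5 × 1.96 − 1 × 1.14 = 5.17
π = 5.17 / 1.5 = 3.45

3.45%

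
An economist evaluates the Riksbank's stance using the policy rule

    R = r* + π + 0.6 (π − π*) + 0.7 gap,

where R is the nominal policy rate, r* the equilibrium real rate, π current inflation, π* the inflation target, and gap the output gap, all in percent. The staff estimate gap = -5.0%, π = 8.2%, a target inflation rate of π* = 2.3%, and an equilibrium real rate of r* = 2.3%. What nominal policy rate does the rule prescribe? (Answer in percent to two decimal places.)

10.54%

R = 2.3 + 8.2 + 0.6 × (8.2 − 2.3) + 0.7 × (-5.0)
   = 2.3 + 8.2 + 3.54 − 3.5 = 10.54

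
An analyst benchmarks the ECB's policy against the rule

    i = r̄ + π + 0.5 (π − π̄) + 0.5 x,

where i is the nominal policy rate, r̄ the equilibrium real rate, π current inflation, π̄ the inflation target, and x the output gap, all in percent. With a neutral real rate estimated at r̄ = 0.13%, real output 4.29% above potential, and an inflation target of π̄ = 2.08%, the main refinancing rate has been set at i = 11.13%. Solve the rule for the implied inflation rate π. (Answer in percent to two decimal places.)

Output 4.29% above potential → x = 4.29.
Collecting π: i = r̄ + (1 + 0.5) π − 0.5 π̄ + 0.5 x
1.5 π = 11.13 − 0.13 + 0.5 × 2.08 − 0.5 × 4.29 = 9.895
π = 9.895 / 1.5 = 6.60

6.60%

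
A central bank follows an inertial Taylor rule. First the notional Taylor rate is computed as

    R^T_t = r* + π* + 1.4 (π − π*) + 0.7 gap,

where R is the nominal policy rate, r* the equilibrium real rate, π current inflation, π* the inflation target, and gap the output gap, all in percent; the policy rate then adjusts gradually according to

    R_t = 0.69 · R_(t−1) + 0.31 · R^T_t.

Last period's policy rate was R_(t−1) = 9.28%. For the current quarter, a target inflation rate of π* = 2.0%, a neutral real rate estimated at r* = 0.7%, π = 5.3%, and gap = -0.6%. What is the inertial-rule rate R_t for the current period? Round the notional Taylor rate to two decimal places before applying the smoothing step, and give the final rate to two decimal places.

8.54%

R^T_t = 0.7 + 2.0 + 1.4 × (5.3 − 2.0) + 0.7 × (-0.6)
   = 0.7 + 2 + 4.62 − 0.42 = 6.90
R_t = 0.69 × 9.28 + 0.31 × 6.90 = 6.4032 + 2.139 = 8.54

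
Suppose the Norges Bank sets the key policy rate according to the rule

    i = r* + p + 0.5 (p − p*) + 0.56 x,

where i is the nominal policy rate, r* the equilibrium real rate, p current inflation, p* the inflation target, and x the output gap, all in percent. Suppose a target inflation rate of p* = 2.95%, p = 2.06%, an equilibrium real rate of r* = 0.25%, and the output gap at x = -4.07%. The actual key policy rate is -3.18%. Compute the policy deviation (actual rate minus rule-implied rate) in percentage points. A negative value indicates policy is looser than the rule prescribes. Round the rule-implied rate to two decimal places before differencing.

i = 0.25 + 2.06 + 0.5 × (2.06 − 2.95) + 0.56 × (-4.07)
   = 0.25 + 2.06 − 0.445 − 2.2792 = -0.41
Deviation = -3.18 − (-0.41) = -2.77 pp.

-2.77 pp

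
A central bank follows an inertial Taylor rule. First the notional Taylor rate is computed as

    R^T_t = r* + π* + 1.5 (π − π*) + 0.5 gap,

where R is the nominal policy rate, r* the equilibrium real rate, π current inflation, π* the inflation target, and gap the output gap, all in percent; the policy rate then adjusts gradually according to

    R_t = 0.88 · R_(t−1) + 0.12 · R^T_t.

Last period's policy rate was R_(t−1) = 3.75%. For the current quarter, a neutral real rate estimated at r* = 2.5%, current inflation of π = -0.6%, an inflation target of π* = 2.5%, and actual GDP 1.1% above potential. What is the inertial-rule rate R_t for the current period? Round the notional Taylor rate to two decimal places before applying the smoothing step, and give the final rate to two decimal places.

Output 1.1% above potential → gap = 1.1.
R^T_t = 2.5 + 2.5 + 1.5 × (-0.6 − 2.5) + 0.5 × 1.1
   = 2.5 + 2.5 − 4.65 + 0.55 = 0.90
R_t = 0.88 × 3.75 + 0.12 × 0.90 = 3.3 + 0.108 = 3.41

3.41%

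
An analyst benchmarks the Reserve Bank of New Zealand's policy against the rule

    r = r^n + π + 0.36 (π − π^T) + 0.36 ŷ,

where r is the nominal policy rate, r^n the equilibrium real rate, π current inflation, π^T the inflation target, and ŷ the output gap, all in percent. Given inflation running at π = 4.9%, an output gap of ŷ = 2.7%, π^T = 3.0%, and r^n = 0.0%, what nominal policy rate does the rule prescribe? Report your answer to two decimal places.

r = 0.0 + 4.9 + 0.36 × (4.9 − 3.0) + 0.36 × 2.7
   = 0.0 + 4.9 + 0.684 + 0.972 = 6.56

6.56%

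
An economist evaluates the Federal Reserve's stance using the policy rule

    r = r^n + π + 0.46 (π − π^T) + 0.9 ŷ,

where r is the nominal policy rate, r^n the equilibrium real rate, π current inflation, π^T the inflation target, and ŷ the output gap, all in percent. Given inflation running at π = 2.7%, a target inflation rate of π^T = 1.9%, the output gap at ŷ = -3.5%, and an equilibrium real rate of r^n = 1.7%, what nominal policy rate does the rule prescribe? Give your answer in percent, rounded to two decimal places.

1.62%

r = 1.7 + 2.7 + 0.46 × (2.7 − 1.9) + 0.9 × (-3.5)
   = 1.7 + 2.7 + 0.368 − 3.15 = 1.62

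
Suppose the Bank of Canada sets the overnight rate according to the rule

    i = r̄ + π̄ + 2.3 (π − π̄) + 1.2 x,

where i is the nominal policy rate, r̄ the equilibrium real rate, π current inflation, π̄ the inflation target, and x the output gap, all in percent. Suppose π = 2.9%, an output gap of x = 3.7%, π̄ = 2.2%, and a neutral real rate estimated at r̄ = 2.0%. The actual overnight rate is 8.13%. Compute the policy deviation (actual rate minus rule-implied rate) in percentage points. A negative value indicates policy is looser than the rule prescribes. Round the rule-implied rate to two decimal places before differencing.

-2.12 pp

i = 2.0 + 2.2 + 2.3 × (2.9 − 2.2) + 1.2 × 3.7
   = 2.0 + 2.2 + 1.61 + 4.44 = 10.25
Deviation = 8.13 − 10.25 = -2.12 pp.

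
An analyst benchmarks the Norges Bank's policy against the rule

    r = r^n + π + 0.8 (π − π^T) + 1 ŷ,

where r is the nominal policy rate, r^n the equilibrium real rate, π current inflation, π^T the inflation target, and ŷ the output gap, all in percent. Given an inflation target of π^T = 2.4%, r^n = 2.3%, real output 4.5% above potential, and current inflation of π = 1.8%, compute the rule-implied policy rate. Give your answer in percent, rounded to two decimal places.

8.12%

Output 4.5% above potential → ŷ = 4.5.
r = 2.3 + 1.8 + 0.8 × (1.8 − 2.4) + 1 × 4.5
   = 2.3 + 1.8 − 0.48 + 4.5 = 8.12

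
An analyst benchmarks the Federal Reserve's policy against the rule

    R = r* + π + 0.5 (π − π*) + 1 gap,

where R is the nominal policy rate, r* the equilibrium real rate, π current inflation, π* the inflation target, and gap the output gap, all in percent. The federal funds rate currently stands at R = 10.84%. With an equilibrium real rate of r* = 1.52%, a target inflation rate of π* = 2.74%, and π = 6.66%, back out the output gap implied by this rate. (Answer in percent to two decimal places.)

0.70%

1 gap = 10.84 − 1.52 − 6.66 − 0.5 × (6.66 − 2.74) = 0.7
gap = 0.7 / 1 = 0.70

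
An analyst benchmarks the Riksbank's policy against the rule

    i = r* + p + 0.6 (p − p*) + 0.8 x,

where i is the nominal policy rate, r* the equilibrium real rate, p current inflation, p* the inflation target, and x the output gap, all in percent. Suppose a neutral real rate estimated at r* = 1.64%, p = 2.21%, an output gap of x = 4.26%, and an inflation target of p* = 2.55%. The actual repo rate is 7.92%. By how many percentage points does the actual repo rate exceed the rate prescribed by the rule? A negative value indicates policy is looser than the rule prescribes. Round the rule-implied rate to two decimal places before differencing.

i = 1.64 + 2.21 + 0.6 × (2.21 − 2.55) + 0.8 × 4.26
   = 1.64 + 2.21 − 0.204 + 3.408 = 7.05
Deviation = 7.92 − 7.05 = 0.87 pp.

0.87 pp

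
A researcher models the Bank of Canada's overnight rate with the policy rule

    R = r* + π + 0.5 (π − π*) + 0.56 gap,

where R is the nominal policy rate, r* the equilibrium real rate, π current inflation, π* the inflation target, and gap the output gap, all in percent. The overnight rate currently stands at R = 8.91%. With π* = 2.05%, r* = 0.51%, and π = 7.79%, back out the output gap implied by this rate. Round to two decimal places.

-4.04%

0.56 gap = 8.91 − 0.51 − 7.79 − 0.5 × (7.79 − 2.05) = -2.26
gap = -2.26 / 0.56 = -4.04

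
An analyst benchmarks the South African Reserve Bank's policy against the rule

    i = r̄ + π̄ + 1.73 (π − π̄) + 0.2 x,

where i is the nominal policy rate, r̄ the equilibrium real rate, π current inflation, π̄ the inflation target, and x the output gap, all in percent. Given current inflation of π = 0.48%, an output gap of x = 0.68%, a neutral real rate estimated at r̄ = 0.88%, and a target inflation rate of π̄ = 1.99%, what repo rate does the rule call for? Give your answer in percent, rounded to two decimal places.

0.39%

i = 0.88 + 1.99 + 1.73 × (0.48 − 1.99) + 0.2 × 0.68
   = 0.88 + 1.99 − 2.6123 + 0.136 = 0.39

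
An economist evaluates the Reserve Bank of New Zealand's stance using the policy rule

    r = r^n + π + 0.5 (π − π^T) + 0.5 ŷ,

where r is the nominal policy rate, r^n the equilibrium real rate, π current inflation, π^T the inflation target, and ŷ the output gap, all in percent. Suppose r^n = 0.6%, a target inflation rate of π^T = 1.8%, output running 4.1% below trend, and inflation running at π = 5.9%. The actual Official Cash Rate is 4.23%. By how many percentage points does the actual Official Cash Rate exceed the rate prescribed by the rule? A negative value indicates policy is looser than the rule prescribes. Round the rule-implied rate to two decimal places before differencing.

Output 4.1% below potential → ŷ = -4.1.
r = 0.6 + 5.9 + 0.5 × (5.9 − 1.8) + 0.5 × (-4.1)
   = 0.6 + 5.9 + 2.05 − 2.05 = 6.50
Deviation = 4.23 − 6.50 = -2.27 pp.

-2.27 pp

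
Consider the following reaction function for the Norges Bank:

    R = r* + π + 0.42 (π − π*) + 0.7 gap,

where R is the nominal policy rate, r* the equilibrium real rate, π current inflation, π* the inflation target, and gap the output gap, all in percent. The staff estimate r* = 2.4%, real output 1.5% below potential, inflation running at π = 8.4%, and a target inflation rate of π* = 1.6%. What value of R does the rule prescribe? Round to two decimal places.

Output 1.5% below potential → gap = -1.5.
R = 2.4 + 8.4 + 0.42 × (8.4 − 1.6) + 0.7 × (-1.5)
   = 2.4 + 8.4 + 2.856 − 1.05 = 12.61

12.61%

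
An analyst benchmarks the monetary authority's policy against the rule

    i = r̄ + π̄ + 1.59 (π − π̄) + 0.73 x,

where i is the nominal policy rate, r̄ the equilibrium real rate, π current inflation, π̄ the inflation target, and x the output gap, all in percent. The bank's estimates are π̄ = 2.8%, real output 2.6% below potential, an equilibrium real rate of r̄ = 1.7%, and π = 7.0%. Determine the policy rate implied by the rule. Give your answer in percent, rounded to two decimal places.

Output 2.6% below potential → x = -2.6.
i = 1.7 + 2.8 + 1.59 × (7.0 − 2.8) + 0.73 × (-2.6)
   = 1.7 + 2.8 + 6.678 − 1.898 = 9.28

9.28%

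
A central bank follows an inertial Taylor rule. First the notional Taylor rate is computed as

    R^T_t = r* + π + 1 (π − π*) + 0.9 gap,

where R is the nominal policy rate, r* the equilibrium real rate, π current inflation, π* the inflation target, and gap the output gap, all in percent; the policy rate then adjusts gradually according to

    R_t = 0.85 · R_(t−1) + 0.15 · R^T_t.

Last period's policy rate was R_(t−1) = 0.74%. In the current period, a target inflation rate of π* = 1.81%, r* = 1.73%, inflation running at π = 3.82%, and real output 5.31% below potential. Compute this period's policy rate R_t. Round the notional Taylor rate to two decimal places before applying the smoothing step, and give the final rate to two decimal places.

Output 5.31% below potential → gap = -5.31.
R^T_t = 1.73 + 3.82 + 1 × (3.82 − 1.81) + 0.9 × (-5.31)
   = 1.73 + 3.82 + 2.01 − 4.779 = 2.78
R_t = 0.85 × 0.74 + 0.15 × 2.78 = 0.629 + 0.417 = 1.05

1.05%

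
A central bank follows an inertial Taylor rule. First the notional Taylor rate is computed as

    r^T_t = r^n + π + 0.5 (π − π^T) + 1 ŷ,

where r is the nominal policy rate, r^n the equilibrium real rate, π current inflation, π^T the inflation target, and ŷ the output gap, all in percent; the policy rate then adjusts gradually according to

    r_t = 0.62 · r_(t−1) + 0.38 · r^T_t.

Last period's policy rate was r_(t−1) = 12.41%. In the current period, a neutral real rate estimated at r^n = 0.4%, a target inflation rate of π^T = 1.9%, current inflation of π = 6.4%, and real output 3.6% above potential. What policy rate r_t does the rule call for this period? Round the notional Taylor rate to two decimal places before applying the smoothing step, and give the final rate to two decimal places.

12.50%

Output 3.6% above potential → ŷ = 3.6.
r^T_t = 0.4 + 6.4 + 0.5 × (6.4 − 1.9) + 1 × 3.6
   = 0.4 + 6.4 + 2.25 + 3.6 = 12.65
r_t = 0.62 × 12.41 + 0.38 × 12.65 = 7.6942 + 4.807 = 12.50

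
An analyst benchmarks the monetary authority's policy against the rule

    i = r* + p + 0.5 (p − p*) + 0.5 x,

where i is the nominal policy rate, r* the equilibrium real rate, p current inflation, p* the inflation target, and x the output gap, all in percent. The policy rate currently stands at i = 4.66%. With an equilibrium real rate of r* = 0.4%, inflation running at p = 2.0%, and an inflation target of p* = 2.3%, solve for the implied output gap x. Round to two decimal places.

0.5 x = 4.66 − 0.4 − 2.0 − 0.5 × (2.0 − 2.3) = 2.41
x = 2.41 / 0.5 = 4.82

4.82%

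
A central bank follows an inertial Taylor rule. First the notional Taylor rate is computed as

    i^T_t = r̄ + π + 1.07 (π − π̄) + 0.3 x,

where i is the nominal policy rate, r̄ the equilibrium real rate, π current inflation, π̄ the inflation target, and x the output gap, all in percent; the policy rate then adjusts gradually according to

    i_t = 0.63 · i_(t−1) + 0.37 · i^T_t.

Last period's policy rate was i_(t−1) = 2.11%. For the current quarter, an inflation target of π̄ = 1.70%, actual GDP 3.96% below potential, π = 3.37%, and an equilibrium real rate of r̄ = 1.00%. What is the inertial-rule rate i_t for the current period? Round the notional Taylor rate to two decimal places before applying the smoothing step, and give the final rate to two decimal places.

Output 3.96% below potential → x = -3.96.
i^T_t = 1.00 + 3.37 + 1.07 × (3.37 − 1.70) + 0.3 × (-3.96)
   = 1.00 + 3.37 + 1.7869 − 1.188 = 4.97
i_t = 0.63 × 2.11 + 0.37 × 4.97 = 1.3293 + 1.8389 = 3.17

3.17%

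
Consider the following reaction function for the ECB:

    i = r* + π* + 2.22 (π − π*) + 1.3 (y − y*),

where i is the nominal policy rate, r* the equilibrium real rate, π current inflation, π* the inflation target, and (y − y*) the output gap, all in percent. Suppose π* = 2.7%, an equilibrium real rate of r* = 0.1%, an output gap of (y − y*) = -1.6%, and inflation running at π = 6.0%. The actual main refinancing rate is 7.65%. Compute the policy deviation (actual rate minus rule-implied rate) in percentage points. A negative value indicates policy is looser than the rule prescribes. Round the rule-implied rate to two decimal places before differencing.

-0.40 pp

i = 0.1 + 2.7 + 2.22 × (6.0 − 2.7) + 1.3 × (-1.6)
   = 0.1 + 2.7 + 7.326 − 2.08 = 8.05
Deviation = 7.65 − 8.05 = -0.40 pp.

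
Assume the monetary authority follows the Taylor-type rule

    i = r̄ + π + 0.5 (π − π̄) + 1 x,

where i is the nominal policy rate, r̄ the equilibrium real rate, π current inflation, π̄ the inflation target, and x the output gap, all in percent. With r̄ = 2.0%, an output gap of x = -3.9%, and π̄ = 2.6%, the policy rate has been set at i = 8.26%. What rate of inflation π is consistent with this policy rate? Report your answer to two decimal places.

7.64%

Collecting π: i = r̄ + (1 + 0.5) π − 0.5 π̄ + 1 x
1.5 π = 8.26 − 2.0 + 0.5 × 2.6 − 1 × (-3.9) = 11.46
π = 11.46 / 1.5 = 7.64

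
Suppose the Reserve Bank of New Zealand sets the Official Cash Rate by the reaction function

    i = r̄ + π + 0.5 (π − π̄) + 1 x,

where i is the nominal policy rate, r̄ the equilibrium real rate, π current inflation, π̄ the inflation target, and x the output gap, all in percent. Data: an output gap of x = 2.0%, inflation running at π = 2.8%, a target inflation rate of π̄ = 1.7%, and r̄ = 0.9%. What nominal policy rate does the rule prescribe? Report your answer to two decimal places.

i = 0.9 + 2.8 + 0.5 × (2.8 − 1.7) + 1 × 2.0
   = 0.9 + 2.8 + 0.55 + 2 = 6.25

6.25%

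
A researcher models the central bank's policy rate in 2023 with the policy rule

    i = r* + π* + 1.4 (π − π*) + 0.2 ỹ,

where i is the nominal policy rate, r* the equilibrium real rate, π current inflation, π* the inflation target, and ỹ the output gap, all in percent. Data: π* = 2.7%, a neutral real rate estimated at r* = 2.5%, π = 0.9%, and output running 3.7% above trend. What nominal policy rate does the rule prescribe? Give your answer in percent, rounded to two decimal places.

Output 3.7% above potential → ỹ = 3.7.
i = 2.5 + 2.7 + 1.4 × (0.9 − 2.7) + 0.2 × 3.7
   = 2.5 + 2.7 − 2.52 + 0.74 = 3.42

3.42%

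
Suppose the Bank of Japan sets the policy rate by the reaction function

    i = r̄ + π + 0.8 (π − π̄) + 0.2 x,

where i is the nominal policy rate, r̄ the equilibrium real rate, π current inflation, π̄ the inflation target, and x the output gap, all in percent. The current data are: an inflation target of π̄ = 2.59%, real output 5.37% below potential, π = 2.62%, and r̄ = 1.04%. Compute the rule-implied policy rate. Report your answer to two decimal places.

2.61%

Output 5.37% below potential → x = -5.37.
i = 1.04 + 2.62 + 0.8 × (2.62 − 2.59) + 0.2 × (-5.37)
   = 1.04 + 2.62 + 0.024 − 1.074 = 2.61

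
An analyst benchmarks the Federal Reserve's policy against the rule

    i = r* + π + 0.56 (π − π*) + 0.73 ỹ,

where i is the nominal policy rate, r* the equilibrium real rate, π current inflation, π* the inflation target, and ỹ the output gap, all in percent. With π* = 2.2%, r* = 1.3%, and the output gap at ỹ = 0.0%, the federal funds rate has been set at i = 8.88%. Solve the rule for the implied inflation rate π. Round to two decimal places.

Collecting π: i = r* + (1 + 0.56) π − 0.56 π* + 0.73 ỹ
1.56 π = 8.88 − 1.3 + 0.56 × 2.2 − 0.73 × 0.0 = 8.812
π = 8.812 / 1.56 = 5.65

5.65%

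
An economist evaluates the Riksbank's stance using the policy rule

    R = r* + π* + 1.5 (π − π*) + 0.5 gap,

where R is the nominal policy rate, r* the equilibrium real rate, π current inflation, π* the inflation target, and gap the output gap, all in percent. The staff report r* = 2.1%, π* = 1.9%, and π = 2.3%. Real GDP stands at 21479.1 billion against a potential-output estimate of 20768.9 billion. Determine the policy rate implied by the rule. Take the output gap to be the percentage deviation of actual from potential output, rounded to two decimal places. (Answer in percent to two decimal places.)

6.31%

Output gap = 100 × (21479.1 − 20768.9) / 20768.9 = 3.42%.
R = 2.10 + 1.90 + 1.5 × (2.30 − 1.90) + 0.5 × 3.42
   = 2.10 + 1.9 + 0.6 + 1.71 = 6.31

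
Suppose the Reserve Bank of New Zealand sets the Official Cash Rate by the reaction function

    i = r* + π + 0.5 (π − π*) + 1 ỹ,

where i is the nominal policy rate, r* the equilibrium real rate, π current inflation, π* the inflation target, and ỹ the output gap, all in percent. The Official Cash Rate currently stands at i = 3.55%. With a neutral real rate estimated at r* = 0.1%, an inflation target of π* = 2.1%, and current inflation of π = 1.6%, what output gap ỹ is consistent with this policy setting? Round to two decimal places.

2.10%

1 ỹ = 3.55 − 0.1 − 1.6 − 0.5 × (1.6 − 2.1) = 2.1
ỹ = 2.1 / 1 = 2.10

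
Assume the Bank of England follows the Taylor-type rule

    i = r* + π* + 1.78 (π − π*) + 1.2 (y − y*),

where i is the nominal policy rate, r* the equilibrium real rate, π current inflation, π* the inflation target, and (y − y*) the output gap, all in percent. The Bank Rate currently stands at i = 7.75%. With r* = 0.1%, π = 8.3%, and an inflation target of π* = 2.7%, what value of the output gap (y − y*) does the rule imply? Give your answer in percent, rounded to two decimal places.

-4.18%

1.2 (y − y*) = 7.75 − 0.1 − 2.7 − 1.78 × (8.3 − 2.7) = -5.018
(y − y*) = -5.018 / 1.2 = -4.18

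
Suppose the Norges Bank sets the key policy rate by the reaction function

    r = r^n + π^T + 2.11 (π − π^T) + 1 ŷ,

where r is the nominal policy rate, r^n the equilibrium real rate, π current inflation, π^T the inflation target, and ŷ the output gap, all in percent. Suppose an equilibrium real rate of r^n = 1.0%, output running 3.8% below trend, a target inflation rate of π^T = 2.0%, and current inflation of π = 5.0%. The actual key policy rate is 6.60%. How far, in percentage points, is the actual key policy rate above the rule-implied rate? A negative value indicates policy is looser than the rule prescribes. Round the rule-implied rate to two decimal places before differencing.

1.07 pp

Output 3.8% below potential → ŷ = -3.8.
r = 1.0 + 2.0 + 2.11 × (5.0 − 2.0) + 1 × (-3.8)
   = 1.0 + 2 + 6.33 − 3.8 = 5.53
Deviation = 6.60 − 5.53 = 1.07 pp.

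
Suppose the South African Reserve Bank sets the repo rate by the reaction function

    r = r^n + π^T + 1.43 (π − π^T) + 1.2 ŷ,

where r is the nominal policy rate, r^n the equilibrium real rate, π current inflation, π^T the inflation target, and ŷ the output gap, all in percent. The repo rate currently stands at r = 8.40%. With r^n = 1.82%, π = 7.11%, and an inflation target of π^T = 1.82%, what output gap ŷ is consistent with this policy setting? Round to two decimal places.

-2.34%

1.2 ŷ = 8.40 − 1.82 − 1.82 − 1.43 × (7.11 − 1.82) = -2.8047
ŷ = -2.8047 / 1.2 = -2.34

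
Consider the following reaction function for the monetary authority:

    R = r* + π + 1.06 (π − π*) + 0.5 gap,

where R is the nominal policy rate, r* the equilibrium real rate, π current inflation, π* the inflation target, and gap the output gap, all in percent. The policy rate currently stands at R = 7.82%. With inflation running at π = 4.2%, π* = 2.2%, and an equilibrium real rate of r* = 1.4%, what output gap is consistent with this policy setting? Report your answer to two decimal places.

0.20%

0.5 gap = 7.82 − 1.4 − 4.2 − 1.06 × (4.2 − 2.2) = 0.1
gap = 0.1 / 0.5 = 0.20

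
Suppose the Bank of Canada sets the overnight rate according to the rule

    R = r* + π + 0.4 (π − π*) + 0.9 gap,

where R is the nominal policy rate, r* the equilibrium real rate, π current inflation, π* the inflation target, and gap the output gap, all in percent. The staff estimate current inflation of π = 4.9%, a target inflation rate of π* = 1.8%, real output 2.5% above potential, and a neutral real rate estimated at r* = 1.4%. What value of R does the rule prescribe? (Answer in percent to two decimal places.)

9.79%

Output 2.5% above potential → gap = 2.5.
R = 1.4 + 4.9 + 0.4 × (4.9 − 1.8) + 0.9 × 2.5
   = 1.4 + 4.9 + 1.24 + 2.25 = 9.79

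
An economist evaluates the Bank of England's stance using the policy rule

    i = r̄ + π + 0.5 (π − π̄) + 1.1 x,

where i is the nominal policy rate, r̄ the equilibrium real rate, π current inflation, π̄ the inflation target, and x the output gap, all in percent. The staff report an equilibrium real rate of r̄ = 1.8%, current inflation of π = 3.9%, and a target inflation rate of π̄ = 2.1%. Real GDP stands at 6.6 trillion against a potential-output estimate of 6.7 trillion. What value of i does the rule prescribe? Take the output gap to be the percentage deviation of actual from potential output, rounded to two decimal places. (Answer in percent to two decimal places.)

4.96%

Output gap = 100 × (6.6 − 6.7) / 6.7 = -1.49%.
i = 1.80 + 3.90 + 0.5 × (3.90 − 2.10) + 1.1 × (-1.49)
   = 1.80 + 3.9 + 0.9 − 1.639 = 4.96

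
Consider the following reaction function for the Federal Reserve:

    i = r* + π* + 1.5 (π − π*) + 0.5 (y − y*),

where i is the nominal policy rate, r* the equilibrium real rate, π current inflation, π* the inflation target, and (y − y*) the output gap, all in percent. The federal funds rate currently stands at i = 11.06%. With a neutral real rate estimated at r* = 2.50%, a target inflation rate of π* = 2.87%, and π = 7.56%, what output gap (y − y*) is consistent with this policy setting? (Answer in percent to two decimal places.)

-2.69%

0.5 (y − y*) = 11.06 − 2.50 − 2.87 − 1.5 × (7.56 − 2.87) = -1.345
(y − y*) = -1.345 / 0.5 = -2.69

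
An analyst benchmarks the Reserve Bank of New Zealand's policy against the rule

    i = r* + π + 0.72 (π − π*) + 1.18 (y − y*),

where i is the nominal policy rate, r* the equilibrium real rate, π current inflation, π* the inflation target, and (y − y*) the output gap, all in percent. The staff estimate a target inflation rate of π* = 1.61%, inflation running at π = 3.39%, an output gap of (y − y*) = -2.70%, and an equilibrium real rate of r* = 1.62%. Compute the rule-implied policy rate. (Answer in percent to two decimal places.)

i = 1.62 + 3.39 + 0.72 × (3.39 − 1.61) + 1.18 × (-2.70)
   = 1.62 + 3.39 + 1.2816 − 3.186 = 3.11

3.11%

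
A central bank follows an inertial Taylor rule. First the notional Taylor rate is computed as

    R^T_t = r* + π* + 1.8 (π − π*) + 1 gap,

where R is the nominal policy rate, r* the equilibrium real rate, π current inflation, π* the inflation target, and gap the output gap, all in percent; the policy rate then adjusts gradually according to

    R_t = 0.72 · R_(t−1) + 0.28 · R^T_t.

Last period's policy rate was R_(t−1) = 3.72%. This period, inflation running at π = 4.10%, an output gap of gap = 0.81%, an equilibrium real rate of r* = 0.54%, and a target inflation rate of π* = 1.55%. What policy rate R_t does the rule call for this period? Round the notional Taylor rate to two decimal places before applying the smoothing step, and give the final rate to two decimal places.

4.78%

R^T_t = 0.54 + 1.55 + 1.8 × (4.10 − 1.55) + 1 × 0.81
   = 0.54 + 1.55 + 4.59 + 0.81 = 7.49
R_t = 0.72 × 3.72 + 0.28 × 7.49 = 2.6784 + 2.0972 = 4.78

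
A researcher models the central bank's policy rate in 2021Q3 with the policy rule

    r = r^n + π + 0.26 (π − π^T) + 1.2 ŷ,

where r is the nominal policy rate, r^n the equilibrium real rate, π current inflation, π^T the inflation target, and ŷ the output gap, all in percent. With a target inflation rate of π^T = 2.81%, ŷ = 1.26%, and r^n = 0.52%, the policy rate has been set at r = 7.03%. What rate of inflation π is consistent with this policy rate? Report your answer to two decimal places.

Collecting π: r = r^n + (1 + 0.26) π − 0.26 π^T + 1.2 ŷ
1.26 π = 7.03 − 0.52 + 0.26 × 2.81 − 1.2 × 1.26 = 5.7286
π = 5.7286 / 1.26 = 4.55

4.55%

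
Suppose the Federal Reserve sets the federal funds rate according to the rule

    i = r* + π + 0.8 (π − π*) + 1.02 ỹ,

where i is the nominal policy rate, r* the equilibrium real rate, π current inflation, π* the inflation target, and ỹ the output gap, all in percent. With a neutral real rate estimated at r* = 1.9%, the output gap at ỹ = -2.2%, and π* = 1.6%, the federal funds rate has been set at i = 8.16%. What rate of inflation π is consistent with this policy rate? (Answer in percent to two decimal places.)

5.44%

Collecting π: i = r* + (1 + 0.8) π − 0.8 π* + 1.02 ỹ
1.8 π = 8.16 − 1.9 + 0.8 × 1.6 − 1.02 × (-2.2) = 9.784
π = 9.784 / 1.8 = 5.44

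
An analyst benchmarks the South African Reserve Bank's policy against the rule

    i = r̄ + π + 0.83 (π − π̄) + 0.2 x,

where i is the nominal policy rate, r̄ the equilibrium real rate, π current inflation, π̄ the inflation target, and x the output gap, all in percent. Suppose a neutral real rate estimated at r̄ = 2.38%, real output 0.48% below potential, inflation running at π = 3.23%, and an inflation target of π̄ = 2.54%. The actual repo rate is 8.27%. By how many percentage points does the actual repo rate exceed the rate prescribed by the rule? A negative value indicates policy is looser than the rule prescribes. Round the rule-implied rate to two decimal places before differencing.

2.18 pp

Output 0.48% below potential → x = -0.48.
i = 2.38 + 3.23 + 0.83 × (3.23 − 2.54) + 0.2 × (-0.48)
   = 2.38 + 3.23 + 0.5727 − 0.096 = 6.09
Deviation = 8.27 − 6.09 = 2.18 pp.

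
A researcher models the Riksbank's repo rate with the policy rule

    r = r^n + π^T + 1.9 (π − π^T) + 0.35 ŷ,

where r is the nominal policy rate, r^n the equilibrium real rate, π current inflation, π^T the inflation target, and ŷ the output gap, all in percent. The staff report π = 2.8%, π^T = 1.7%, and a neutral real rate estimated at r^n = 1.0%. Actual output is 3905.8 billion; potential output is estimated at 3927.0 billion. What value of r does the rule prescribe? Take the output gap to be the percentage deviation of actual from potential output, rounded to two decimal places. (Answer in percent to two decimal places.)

4.60%

Output gap = 100 × (3905.8 − 3927.0) / 3927.0 = -0.54%.
r = 1.00 + 1.70 + 1.9 × (2.80 − 1.70) + 0.35 × (-0.54)
   = 1.00 + 1.7 + 2.09 − 0.189 = 4.60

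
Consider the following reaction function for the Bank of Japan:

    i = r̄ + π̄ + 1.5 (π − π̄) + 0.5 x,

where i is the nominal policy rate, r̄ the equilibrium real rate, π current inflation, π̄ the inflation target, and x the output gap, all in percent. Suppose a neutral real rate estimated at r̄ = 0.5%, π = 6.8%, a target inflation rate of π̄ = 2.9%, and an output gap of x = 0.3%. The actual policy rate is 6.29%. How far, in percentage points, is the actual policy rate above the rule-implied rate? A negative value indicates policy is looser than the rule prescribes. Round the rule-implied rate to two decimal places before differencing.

-3.11 pp

i = 0.5 + 2.9 + 1.5 × (6.8 − 2.9) + 0.5 × 0.3
   = 0.5 + 2.9 + 5.85 + 0.15 = 9.40
Deviation = 6.29 − 9.40 = -3.11 pp.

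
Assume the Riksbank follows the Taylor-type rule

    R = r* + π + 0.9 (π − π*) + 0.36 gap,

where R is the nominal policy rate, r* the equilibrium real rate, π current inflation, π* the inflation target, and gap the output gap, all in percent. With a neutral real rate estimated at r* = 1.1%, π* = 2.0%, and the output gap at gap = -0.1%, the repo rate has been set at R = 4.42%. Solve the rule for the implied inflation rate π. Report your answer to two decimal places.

Collecting π: R = r* + (1 + 0.9) π − 0.9 π* + 0.36 gap
1.9 π = 4.42 − 1.1 + 0.9 × 2.0 − 0.36 × (-0.1) = 5.156
π = 5.156 / 1.9 = 2.71

2.71%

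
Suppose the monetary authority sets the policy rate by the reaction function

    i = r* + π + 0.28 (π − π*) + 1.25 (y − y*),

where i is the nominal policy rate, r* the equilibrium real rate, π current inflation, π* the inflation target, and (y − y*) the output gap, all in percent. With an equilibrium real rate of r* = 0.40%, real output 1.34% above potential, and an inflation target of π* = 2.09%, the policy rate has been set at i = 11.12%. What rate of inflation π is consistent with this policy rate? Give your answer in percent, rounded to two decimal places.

7.52%

Output 1.34% above potential → (y − y*) = 1.34.
Collecting π: i = r* + (1 + 0.28) π − 0.28 π* + 1.25 (y − y*)
1.28 π = 11.12 − 0.40 + 0.28 × 2.09 − 1.25 × 1.34 = 9.6302
π = 9.6302 / 1.28 = 7.52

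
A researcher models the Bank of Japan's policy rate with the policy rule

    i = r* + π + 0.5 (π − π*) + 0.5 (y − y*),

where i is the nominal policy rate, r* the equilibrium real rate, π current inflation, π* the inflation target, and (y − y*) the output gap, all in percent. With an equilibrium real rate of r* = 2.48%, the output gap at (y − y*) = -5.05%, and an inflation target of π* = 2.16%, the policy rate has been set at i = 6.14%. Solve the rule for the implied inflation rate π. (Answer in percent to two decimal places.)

Collecting π: i = r* + (1 + 0.5) π − 0.5 π* + 0.5 (y − y*)
1.5 π = 6.14 − 2.48 + 0.5 × 2.16 − 0.5 × (-5.05) = 7.265
π = 7.265 / 1.5 = 4.84

4.84%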